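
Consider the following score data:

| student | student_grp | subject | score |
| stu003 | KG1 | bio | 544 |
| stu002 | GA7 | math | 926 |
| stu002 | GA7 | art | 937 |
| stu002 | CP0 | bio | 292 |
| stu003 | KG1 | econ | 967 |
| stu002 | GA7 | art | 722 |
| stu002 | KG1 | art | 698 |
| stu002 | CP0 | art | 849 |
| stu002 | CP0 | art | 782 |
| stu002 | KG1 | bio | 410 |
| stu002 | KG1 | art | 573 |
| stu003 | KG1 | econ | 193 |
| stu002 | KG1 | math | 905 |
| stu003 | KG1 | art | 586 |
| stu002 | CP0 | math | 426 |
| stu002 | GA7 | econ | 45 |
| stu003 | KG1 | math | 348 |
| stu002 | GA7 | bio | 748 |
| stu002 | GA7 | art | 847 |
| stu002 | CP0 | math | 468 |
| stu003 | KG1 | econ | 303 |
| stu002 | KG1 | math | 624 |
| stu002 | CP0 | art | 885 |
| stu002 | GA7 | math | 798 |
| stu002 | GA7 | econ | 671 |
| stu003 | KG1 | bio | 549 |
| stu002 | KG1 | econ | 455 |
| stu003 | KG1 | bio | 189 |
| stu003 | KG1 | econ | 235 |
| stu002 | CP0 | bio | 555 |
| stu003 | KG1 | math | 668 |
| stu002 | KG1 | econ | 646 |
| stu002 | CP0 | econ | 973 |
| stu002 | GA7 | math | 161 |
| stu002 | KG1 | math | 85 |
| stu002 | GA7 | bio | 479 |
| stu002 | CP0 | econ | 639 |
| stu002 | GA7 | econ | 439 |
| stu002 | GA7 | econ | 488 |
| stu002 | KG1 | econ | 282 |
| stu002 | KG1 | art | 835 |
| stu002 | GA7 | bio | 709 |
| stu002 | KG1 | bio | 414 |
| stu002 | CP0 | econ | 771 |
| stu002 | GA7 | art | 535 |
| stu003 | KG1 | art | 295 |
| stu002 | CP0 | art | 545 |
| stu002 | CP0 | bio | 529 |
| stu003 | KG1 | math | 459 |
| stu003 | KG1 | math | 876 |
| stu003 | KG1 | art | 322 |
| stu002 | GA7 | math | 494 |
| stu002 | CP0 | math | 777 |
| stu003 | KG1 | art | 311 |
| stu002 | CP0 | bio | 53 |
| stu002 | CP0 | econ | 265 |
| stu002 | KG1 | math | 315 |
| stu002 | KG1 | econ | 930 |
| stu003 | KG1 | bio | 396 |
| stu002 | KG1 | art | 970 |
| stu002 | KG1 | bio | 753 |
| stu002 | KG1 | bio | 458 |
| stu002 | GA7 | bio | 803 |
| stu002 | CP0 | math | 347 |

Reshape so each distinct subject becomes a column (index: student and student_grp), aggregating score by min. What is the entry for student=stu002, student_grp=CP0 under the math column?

347

Rows with student=stu002, student_grp=CP0 and subject=math: score values are 426, 468, 777, 347.
min(426, 468, 777, 347) = 347.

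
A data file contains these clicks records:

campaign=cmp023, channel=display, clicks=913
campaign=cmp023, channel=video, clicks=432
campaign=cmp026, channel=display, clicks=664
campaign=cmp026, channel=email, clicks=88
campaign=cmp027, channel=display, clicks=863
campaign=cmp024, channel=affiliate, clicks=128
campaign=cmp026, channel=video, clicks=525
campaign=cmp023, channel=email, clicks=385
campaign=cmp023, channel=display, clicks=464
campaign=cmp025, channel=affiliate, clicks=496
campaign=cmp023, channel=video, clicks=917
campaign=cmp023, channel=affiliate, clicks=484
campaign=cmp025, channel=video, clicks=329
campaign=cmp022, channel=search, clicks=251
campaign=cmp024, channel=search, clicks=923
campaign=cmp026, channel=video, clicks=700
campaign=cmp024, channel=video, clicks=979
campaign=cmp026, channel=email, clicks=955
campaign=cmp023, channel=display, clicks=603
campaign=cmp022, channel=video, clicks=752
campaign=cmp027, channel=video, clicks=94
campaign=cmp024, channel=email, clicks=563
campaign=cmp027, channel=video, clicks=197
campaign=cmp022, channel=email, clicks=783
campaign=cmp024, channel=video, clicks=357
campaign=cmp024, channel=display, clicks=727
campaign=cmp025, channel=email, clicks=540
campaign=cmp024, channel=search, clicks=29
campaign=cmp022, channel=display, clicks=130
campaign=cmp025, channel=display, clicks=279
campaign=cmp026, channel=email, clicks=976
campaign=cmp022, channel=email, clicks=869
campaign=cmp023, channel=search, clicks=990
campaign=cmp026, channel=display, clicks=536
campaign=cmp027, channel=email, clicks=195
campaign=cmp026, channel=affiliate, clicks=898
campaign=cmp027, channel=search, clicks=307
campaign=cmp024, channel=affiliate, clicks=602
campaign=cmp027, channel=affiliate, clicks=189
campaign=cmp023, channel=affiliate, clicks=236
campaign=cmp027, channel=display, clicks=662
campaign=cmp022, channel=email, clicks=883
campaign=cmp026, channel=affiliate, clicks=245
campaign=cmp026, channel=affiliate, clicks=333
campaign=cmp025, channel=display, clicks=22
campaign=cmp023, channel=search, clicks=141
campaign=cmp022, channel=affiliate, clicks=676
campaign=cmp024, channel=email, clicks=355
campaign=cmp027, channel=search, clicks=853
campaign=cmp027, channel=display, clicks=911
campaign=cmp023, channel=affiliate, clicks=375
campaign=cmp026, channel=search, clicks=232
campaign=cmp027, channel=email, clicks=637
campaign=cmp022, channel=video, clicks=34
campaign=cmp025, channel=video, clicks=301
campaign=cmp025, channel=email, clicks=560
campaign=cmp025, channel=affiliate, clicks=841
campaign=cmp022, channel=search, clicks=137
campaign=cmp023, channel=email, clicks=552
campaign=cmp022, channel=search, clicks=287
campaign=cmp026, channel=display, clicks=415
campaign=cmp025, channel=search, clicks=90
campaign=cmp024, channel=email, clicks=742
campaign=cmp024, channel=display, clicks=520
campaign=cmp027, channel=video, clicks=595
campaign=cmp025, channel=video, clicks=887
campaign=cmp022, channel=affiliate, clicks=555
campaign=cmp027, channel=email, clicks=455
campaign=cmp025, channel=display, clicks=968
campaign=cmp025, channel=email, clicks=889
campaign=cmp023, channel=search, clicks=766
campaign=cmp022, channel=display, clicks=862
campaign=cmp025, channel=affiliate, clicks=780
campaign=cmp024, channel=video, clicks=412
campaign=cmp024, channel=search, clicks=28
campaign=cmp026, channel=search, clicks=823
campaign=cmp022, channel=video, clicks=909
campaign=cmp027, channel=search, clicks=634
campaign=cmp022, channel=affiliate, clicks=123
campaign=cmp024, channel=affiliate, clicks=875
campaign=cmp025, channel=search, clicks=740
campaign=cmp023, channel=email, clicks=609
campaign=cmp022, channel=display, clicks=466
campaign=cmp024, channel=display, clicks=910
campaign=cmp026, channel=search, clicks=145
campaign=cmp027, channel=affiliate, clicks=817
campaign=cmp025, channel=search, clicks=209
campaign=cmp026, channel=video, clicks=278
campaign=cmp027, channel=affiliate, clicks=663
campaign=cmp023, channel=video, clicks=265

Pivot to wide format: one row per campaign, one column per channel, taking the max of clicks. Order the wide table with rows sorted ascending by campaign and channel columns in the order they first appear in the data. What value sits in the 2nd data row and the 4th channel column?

484

With rows sorted ascending by campaign, row 2 is campaign=cmp023. channel columns in first-appearance order: display, video, email, affiliate, search; column 4 is affiliate.
Long rows with campaign=cmp023, channel=affiliate: max(484, 236, 375) = 484.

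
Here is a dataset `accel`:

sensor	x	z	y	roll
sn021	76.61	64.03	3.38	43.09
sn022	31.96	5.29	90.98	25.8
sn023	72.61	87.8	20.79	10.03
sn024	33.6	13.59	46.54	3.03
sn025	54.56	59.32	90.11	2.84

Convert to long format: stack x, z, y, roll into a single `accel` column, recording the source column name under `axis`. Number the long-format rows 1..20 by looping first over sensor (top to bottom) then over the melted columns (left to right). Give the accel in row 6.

5.29

20 rows total (5 × 4). Row 6: index ⌊(6-1)/4⌋ = 1 into sensor → sn022; (6-1) mod 4 = 1 into the melted columns → z.
So row 6 is (sn022, z, 5.29); accel = 5.29.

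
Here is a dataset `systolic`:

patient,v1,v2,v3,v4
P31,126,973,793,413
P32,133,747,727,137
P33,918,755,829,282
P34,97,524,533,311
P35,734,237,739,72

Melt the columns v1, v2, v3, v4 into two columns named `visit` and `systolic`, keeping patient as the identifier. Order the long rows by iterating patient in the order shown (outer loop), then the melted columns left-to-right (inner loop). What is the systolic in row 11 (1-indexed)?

20 rows total (5 × 4). Row 11: index ⌊(11-1)/4⌋ = 2 into patient → P33; (11-1) mod 4 = 2 into the melted columns → v3.
So row 11 is (P33, v3, 829); systolic = 829.

829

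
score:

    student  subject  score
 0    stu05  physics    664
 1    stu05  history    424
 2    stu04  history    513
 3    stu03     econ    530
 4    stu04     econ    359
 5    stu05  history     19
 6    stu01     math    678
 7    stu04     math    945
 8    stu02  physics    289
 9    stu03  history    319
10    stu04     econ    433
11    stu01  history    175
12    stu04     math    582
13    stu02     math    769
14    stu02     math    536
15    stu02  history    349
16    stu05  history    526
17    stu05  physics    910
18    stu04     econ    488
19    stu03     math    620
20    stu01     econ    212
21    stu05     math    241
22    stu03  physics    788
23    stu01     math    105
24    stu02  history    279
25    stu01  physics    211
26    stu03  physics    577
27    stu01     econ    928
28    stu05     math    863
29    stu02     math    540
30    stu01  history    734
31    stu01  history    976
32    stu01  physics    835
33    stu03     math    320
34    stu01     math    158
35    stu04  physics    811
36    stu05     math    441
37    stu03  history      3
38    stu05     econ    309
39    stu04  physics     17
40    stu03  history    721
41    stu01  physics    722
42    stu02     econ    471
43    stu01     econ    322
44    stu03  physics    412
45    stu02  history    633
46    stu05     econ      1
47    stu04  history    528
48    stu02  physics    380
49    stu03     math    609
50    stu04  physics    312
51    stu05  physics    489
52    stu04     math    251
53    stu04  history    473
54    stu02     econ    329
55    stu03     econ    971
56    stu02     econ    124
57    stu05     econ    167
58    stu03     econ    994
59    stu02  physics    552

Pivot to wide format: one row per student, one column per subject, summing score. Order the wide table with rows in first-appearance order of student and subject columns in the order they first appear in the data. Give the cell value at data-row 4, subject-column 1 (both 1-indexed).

1768

With rows in first-appearance order of student, row 4 is student=stu01. subject columns in first-appearance order: physics, history, econ, math; column 1 is physics.
Long rows with student=stu01, subject=physics: 211 + 835 + 722 = 1768.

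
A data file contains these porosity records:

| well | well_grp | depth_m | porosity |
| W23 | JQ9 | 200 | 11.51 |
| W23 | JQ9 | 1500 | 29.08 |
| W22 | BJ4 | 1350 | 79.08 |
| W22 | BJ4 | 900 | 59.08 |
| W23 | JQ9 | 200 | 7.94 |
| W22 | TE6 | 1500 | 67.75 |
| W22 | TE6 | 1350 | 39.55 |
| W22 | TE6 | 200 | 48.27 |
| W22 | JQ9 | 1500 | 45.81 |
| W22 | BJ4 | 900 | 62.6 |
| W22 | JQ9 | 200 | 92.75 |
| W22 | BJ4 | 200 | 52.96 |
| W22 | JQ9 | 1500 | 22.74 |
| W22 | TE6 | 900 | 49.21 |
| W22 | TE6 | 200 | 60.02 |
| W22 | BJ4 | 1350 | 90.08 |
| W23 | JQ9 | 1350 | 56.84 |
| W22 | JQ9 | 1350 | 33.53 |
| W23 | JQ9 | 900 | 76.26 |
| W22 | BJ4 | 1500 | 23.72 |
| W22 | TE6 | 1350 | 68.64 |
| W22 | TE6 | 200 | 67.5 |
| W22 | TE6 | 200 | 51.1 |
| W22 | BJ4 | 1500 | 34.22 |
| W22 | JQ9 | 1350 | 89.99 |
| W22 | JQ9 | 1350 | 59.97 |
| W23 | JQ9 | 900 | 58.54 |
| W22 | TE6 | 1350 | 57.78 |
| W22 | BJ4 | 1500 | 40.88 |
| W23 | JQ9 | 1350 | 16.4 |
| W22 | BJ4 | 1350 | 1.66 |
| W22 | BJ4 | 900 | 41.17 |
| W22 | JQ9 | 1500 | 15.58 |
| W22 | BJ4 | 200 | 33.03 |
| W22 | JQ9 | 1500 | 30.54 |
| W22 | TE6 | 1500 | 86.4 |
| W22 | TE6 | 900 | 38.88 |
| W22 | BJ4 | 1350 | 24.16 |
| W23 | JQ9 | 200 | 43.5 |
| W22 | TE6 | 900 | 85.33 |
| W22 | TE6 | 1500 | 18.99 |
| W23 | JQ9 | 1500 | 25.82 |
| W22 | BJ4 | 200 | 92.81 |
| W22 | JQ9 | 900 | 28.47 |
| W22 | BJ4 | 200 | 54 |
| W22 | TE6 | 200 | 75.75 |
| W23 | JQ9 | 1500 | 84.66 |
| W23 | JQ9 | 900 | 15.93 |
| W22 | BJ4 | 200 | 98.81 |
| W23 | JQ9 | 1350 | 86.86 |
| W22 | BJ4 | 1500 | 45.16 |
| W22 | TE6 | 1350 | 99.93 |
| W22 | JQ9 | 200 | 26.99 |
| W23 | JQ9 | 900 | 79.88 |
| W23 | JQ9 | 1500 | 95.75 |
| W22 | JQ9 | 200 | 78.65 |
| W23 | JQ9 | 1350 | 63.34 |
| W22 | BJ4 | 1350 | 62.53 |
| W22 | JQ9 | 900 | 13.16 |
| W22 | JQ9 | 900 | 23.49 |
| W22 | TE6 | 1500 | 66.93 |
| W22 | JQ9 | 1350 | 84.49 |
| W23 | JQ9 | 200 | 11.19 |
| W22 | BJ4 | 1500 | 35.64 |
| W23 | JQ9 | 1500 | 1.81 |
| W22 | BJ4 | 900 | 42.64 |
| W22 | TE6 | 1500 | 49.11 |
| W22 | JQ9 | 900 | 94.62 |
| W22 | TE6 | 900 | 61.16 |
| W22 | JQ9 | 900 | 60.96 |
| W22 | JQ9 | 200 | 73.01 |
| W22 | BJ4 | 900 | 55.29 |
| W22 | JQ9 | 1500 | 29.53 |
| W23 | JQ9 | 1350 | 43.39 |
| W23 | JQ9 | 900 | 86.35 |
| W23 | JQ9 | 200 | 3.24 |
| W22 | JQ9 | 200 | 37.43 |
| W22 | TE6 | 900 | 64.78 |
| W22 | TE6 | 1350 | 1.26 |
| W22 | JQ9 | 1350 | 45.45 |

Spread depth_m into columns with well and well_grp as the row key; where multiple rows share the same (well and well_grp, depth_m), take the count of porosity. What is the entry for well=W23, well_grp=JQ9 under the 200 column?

Rows with well=W23, well_grp=JQ9 and depth_m=200: porosity values are 11.51, 7.94, 43.5, 11.19, 3.24.
5 rows match — count = 5.

5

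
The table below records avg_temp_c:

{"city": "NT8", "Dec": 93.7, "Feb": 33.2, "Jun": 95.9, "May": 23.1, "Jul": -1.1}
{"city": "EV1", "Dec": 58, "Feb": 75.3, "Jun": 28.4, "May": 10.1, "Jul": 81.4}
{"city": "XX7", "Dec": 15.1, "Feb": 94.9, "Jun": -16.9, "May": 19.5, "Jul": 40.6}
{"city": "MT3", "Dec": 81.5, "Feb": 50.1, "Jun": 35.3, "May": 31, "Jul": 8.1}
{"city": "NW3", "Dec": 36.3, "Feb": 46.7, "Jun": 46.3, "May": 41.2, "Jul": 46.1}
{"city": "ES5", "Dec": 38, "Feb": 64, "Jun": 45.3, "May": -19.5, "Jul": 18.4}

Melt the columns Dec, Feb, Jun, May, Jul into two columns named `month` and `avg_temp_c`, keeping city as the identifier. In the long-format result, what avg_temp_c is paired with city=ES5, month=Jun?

45.3

Unpivoting turns each (city, wide-column) pair into one long row.
The wide cell at row ES5, column Jun holds 45.3, so the long row (ES5, Jun) has avg_temp_c=45.3.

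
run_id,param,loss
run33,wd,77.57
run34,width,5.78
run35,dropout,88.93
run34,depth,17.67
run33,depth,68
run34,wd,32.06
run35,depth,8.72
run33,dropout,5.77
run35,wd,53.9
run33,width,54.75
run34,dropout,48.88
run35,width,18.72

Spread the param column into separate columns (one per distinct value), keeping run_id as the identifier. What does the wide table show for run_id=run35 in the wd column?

53.9

Wide layout: rows indexed by run_id, columns are the 4 distinct param values (wd, width, dropout, depth).
Cell (run_id=run35, param=wd) draws from the long row where run_id=run35 and param=wd, which has loss=53.9.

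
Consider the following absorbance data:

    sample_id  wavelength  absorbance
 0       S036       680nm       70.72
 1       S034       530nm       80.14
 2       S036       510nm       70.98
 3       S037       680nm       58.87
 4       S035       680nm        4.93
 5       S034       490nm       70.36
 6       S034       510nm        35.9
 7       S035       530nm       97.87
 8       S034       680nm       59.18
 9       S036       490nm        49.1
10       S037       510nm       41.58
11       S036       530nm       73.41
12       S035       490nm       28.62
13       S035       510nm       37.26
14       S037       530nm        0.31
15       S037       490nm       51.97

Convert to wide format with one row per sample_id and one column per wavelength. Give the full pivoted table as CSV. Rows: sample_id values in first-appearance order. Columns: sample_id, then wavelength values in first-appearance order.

Columns: sample_id plus the 4 distinct wavelength values (680nm, 530nm, 510nm, 490nm).
For example, row S036 column 680nm takes absorbance=70.72 from the long row (S036, 680nm).

sample_id,680nm,530nm,510nm,490nm
S036,70.72,73.41,70.98,49.1
S034,59.18,80.14,35.9,70.36
S037,58.87,0.31,41.58,51.97
S035,4.93,97.87,37.26,28.62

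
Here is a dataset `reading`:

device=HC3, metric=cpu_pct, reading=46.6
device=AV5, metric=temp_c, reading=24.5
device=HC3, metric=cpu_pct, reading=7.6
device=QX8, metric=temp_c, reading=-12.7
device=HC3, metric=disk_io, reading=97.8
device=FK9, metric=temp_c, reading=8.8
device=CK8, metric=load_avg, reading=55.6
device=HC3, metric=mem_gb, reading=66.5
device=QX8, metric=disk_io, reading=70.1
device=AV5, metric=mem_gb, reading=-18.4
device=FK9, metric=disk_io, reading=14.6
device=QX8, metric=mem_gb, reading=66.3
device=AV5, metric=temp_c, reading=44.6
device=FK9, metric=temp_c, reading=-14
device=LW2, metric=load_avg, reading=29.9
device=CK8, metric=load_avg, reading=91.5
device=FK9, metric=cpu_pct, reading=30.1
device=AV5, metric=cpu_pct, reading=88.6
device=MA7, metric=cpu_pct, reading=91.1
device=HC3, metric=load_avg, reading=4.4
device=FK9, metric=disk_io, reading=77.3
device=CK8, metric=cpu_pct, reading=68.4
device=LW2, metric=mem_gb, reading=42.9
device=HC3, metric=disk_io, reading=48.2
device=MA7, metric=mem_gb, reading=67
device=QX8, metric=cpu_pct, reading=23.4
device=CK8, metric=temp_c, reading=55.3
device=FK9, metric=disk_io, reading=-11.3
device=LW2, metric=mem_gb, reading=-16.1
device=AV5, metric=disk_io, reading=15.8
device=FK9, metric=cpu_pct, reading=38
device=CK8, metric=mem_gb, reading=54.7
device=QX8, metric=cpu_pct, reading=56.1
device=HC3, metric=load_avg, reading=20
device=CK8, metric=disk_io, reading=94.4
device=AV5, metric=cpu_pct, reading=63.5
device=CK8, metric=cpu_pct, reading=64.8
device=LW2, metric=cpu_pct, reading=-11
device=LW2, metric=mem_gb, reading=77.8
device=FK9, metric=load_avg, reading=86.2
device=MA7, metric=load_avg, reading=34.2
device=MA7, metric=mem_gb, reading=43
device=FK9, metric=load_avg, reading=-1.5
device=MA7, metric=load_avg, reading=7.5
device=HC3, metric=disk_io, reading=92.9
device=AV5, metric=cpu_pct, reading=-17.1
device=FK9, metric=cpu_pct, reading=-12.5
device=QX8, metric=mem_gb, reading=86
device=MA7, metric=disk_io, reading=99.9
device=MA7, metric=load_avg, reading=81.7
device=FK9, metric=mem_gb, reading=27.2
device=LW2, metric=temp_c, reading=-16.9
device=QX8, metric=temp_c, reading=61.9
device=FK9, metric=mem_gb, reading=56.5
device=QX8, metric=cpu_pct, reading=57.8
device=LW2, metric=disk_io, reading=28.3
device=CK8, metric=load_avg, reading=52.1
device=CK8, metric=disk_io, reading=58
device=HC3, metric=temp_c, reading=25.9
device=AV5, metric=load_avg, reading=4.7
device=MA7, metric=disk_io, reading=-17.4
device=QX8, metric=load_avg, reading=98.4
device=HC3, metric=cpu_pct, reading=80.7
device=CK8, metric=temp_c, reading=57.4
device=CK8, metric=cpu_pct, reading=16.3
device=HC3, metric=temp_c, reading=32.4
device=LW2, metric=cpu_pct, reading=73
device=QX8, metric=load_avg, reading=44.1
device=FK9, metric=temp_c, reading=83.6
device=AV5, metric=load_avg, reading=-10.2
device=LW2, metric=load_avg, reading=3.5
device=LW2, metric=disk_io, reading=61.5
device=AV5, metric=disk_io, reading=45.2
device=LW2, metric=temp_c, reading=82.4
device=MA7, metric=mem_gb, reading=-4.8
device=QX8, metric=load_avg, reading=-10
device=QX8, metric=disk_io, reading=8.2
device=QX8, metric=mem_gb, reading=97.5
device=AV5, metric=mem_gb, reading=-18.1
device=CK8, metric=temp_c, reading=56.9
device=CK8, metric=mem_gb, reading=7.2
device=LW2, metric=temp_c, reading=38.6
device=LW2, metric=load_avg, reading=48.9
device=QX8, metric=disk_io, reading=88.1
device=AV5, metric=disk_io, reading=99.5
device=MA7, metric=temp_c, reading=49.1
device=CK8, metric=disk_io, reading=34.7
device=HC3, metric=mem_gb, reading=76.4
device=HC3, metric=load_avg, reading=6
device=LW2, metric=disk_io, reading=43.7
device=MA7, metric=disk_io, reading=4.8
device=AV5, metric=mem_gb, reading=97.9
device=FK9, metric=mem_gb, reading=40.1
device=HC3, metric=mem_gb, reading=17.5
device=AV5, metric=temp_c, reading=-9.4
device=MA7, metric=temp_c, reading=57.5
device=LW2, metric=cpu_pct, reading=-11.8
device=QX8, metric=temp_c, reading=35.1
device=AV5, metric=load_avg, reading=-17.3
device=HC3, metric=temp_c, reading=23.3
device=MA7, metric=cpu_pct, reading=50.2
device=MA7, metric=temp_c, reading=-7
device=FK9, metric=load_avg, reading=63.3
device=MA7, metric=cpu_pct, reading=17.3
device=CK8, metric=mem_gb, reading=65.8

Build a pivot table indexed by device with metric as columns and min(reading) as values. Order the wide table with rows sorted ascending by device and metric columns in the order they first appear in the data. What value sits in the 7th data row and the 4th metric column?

With rows sorted ascending by device, row 7 is device=QX8. metric columns in first-appearance order: cpu_pct, temp_c, disk_io, load_avg, mem_gb; column 4 is load_avg.
Long rows with device=QX8, metric=load_avg: min(98.4, 44.1, -10) = -10.

-10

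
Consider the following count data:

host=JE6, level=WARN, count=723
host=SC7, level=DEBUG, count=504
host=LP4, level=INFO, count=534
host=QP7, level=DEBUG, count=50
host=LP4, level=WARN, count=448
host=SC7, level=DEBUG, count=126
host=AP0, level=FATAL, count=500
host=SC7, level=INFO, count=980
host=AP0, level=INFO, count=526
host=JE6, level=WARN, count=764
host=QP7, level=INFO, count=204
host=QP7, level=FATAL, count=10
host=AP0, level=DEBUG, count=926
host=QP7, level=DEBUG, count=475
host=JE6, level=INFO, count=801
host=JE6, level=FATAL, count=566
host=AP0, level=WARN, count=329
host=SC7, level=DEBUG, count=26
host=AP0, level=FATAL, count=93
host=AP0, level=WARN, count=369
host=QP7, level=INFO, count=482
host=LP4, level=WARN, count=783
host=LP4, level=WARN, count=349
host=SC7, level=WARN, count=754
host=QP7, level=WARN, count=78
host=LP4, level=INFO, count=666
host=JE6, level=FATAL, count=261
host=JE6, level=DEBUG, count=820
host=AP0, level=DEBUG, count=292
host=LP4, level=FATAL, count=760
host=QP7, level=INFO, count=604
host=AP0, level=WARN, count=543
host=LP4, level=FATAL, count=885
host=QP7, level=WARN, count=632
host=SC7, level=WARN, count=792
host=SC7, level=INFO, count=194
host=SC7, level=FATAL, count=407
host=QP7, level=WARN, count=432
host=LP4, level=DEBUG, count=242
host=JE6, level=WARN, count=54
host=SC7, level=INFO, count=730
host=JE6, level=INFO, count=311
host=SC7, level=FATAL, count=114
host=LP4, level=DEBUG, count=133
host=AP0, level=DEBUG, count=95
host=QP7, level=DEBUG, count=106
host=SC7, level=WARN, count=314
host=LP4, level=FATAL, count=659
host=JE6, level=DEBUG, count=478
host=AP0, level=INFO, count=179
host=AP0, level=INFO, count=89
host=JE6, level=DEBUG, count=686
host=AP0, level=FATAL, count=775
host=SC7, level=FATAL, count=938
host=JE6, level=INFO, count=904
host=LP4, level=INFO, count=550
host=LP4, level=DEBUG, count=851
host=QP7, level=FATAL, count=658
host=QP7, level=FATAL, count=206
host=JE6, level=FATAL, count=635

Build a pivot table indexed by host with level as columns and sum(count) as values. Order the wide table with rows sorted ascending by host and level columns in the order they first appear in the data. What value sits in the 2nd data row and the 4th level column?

With rows sorted ascending by host, row 2 is host=JE6. level columns in first-appearance order: WARN, DEBUG, INFO, FATAL; column 4 is FATAL.
Long rows with host=JE6, level=FATAL: 566 + 261 + 635 = 1462.

1462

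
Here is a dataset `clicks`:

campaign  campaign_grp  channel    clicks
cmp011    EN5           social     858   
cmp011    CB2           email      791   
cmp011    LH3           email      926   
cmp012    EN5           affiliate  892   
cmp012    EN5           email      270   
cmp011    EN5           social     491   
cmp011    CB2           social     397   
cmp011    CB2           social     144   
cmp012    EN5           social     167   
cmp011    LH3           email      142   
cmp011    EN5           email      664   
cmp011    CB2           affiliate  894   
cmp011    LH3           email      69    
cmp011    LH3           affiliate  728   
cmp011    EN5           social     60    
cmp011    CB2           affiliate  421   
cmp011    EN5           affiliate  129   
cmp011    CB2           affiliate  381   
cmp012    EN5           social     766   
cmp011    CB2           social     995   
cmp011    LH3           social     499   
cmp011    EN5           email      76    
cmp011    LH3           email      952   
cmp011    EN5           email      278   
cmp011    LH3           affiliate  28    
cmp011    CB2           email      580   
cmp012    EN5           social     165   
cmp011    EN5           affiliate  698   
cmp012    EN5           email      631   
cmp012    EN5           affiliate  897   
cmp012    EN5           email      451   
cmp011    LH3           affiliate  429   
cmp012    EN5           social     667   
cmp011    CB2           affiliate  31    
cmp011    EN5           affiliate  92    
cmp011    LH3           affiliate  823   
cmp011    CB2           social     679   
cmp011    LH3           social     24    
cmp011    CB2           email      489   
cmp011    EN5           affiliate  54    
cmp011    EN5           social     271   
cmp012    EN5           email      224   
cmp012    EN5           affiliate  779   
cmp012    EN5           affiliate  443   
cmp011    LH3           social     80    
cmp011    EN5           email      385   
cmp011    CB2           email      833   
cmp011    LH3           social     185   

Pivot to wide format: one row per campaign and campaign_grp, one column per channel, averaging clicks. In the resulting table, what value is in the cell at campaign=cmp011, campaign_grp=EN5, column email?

Rows with campaign=cmp011, campaign_grp=EN5 and channel=email: clicks values are 664, 76, 278, 385.
(664 + 76 + 278 + 385) / 4 = 350.75.

350.75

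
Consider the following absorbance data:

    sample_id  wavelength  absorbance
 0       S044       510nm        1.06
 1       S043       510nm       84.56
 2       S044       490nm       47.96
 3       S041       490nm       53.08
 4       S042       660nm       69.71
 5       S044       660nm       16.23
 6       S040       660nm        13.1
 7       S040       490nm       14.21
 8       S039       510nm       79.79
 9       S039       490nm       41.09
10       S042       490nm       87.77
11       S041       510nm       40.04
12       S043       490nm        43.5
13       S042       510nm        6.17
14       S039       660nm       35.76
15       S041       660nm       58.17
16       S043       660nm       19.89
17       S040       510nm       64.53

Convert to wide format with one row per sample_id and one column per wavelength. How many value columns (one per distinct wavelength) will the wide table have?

3

3 distinct wavelength values: 490nm, 510nm, 660nm.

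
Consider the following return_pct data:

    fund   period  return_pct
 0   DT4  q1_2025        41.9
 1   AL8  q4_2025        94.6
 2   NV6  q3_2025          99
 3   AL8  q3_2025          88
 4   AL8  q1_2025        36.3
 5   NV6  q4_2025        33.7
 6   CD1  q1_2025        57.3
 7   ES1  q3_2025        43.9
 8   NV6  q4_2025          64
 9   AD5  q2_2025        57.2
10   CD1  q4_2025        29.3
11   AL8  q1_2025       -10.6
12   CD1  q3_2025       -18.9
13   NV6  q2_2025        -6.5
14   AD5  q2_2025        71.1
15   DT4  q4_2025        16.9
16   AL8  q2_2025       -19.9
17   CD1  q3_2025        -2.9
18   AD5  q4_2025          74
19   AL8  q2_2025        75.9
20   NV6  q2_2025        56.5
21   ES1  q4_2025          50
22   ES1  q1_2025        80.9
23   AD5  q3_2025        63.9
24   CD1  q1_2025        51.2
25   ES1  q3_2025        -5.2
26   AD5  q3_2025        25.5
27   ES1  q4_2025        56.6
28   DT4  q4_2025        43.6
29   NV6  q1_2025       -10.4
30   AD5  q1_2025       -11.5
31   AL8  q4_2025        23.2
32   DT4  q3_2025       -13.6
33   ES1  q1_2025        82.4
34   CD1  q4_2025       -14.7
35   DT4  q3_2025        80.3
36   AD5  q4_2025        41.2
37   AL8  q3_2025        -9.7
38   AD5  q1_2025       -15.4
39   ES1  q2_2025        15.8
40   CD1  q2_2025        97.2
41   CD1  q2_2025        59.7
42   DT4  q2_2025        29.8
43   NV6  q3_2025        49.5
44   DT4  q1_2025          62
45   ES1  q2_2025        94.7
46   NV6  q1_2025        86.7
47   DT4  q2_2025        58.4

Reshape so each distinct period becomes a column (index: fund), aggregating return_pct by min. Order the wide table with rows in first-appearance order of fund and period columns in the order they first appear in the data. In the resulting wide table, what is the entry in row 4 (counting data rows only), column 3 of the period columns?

With rows in first-appearance order of fund, row 4 is fund=CD1. period columns in first-appearance order: q1_2025, q4_2025, q3_2025, q2_2025; column 3 is q3_2025.
Long rows with fund=CD1, period=q3_2025: min(-18.9, -2.9) = -18.9.

-18.9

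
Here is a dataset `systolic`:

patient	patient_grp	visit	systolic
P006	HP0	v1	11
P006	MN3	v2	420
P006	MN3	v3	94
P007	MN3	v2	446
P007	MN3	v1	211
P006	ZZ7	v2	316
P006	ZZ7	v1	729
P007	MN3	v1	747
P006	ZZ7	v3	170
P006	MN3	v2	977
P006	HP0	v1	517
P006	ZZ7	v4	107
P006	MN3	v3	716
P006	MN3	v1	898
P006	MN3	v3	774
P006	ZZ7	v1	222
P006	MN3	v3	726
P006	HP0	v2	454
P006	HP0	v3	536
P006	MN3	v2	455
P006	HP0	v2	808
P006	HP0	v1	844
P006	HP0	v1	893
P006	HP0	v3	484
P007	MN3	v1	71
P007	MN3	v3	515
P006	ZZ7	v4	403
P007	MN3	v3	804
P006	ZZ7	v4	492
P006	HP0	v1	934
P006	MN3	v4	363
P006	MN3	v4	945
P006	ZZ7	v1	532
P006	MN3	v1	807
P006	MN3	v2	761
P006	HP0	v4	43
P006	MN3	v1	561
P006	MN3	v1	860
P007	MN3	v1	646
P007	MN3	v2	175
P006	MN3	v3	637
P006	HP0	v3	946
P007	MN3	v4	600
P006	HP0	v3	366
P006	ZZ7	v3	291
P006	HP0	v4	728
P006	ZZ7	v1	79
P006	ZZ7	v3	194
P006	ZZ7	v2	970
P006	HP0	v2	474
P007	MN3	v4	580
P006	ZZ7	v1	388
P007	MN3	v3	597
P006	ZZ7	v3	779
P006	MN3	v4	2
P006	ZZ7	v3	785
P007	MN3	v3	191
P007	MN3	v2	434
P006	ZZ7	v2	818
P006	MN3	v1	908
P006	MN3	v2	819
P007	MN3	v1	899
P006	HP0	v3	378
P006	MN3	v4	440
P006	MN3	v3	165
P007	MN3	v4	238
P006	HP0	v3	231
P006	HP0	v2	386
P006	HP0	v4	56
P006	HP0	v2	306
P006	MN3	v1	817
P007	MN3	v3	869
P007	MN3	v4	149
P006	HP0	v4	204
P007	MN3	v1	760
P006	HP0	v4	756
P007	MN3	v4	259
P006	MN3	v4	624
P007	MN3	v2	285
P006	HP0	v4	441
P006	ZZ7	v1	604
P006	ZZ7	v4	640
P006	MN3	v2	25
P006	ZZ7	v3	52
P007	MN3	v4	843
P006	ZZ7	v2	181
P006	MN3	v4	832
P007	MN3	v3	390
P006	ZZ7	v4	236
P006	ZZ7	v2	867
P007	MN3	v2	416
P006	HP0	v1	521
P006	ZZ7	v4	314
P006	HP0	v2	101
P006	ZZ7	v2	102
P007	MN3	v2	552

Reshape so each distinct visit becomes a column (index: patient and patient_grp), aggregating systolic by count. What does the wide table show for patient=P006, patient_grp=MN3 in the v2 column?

6

Rows with patient=P006, patient_grp=MN3 and visit=v2: systolic values are 420, 977, 455, 761, 819, 25.
6 rows match — count = 6.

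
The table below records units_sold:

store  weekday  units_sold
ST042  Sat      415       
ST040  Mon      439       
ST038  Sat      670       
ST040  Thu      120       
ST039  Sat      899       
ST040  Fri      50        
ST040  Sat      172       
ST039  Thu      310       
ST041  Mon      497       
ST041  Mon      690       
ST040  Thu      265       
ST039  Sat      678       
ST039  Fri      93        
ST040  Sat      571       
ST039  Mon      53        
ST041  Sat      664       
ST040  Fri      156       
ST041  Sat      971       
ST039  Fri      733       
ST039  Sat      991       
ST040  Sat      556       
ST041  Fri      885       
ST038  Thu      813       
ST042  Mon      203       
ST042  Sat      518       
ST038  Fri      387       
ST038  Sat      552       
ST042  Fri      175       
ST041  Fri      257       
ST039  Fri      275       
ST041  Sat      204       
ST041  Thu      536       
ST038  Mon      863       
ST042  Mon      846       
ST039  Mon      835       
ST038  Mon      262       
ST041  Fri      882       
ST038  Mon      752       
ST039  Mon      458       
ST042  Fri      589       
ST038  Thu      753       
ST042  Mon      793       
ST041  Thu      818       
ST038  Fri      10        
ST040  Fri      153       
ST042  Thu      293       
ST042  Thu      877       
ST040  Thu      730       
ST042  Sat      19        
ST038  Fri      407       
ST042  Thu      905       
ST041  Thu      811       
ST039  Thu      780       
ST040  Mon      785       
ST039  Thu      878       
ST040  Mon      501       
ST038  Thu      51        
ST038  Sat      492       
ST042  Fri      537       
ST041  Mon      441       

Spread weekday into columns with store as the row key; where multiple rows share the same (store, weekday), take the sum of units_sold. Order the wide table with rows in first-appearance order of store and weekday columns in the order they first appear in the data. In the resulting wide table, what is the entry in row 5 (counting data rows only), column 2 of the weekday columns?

With rows in first-appearance order of store, row 5 is store=ST041. weekday columns in first-appearance order: Sat, Mon, Thu, Fri; column 2 is Mon.
Long rows with store=ST041, weekday=Mon: 497 + 690 + 441 = 1628.

1628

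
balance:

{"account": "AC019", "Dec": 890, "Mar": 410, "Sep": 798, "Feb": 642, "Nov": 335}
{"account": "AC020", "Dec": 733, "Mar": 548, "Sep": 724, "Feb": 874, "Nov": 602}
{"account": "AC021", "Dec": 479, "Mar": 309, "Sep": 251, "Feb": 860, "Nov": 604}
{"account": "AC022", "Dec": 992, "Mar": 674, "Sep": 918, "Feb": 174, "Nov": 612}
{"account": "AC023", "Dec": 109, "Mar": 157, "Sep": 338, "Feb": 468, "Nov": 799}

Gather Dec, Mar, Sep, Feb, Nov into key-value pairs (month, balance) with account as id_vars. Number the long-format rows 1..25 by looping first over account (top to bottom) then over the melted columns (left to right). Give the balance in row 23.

338

25 rows total (5 × 5). Row 23: index ⌊(23-1)/5⌋ = 4 into account → AC023; (23-1) mod 5 = 2 into the melted columns → Sep.
So row 23 is (AC023, Sep, 338); balance = 338.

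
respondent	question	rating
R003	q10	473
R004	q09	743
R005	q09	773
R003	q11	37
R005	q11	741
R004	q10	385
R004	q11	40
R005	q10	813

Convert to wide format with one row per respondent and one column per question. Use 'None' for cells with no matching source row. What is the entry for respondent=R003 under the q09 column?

No long-format row has respondent=R003 and question=q09, so the cell is None.

None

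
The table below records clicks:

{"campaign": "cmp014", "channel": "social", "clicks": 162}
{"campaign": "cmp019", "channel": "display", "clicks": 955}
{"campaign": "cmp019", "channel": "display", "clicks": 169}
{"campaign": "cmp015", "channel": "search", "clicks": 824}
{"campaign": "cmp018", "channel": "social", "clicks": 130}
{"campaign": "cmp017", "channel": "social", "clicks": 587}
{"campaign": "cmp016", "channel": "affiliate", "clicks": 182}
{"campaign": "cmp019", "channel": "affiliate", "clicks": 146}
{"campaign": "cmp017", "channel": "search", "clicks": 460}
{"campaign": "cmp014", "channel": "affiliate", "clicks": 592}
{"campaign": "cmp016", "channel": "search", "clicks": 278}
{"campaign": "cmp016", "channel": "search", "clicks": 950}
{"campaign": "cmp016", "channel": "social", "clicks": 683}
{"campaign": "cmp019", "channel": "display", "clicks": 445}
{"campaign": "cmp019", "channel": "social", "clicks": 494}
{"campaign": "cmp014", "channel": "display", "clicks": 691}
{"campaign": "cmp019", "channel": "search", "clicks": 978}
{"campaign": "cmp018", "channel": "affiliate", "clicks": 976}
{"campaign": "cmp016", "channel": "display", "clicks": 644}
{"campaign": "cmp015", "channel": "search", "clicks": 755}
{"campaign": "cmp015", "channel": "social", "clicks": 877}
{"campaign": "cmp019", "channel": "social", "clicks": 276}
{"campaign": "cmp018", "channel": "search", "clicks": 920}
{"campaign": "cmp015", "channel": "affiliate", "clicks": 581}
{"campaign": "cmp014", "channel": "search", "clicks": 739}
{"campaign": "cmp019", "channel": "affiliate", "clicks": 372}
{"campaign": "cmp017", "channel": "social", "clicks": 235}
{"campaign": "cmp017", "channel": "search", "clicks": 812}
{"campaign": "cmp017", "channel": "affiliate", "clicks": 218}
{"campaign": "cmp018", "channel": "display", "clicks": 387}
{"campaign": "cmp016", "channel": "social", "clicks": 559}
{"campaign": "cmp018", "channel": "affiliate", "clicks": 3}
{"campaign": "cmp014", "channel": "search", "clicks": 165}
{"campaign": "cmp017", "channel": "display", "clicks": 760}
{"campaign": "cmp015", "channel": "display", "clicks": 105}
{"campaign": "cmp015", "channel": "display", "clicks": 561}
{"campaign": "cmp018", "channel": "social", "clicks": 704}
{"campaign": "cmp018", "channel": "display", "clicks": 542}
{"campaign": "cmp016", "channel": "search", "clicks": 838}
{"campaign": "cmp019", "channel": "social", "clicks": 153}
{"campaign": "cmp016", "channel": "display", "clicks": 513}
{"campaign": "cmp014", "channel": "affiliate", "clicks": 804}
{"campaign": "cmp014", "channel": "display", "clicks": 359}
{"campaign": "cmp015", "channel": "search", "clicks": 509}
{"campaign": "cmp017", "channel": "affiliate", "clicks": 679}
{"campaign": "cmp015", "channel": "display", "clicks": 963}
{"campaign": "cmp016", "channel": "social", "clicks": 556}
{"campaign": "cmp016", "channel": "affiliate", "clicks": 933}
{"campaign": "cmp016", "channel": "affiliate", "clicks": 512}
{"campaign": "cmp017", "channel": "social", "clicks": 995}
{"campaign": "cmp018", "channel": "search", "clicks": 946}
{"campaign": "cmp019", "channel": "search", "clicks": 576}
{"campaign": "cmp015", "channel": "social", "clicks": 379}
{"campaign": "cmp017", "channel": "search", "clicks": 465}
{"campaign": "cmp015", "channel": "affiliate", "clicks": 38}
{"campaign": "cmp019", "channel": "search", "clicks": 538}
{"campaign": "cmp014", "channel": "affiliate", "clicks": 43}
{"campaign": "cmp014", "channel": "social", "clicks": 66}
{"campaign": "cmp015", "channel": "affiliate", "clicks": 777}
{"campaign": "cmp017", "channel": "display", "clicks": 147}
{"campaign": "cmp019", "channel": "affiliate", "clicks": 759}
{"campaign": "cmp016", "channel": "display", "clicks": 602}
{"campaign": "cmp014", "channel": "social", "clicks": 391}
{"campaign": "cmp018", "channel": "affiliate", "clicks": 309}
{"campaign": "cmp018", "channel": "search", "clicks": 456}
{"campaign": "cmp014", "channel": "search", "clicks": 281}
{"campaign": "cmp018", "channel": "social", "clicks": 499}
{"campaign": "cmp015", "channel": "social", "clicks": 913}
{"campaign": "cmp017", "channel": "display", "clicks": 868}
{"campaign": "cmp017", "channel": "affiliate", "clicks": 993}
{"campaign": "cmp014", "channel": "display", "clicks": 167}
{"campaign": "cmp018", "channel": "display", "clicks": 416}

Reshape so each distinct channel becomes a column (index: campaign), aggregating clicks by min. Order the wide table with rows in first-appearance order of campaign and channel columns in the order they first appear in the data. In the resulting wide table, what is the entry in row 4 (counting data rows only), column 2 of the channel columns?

387

With rows in first-appearance order of campaign, row 4 is campaign=cmp018. channel columns in first-appearance order: social, display, search, affiliate; column 2 is display.
Long rows with campaign=cmp018, channel=display: min(387, 542, 416) = 387.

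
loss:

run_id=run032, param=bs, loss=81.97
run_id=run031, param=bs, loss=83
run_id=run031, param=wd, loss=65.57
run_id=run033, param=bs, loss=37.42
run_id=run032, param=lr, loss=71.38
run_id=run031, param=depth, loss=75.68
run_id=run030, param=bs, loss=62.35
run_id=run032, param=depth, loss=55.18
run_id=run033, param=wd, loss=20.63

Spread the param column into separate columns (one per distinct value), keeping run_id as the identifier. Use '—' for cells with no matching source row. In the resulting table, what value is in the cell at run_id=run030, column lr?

No long-format row has run_id=run030 and param=lr, so the cell is —.

—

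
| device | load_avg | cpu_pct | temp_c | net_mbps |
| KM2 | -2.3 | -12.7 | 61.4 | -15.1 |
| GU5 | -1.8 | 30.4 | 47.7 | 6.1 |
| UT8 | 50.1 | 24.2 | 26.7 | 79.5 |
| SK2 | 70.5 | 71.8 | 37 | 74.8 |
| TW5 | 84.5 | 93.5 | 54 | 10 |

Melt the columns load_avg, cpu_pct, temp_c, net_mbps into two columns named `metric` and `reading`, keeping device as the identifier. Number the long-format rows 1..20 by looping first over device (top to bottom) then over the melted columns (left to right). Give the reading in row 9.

20 rows total (5 × 4). Row 9: index ⌊(9-1)/4⌋ = 2 into device → UT8; (9-1) mod 4 = 0 into the melted columns → load_avg.
So row 9 is (UT8, load_avg, 50.1); reading = 50.1.

50.1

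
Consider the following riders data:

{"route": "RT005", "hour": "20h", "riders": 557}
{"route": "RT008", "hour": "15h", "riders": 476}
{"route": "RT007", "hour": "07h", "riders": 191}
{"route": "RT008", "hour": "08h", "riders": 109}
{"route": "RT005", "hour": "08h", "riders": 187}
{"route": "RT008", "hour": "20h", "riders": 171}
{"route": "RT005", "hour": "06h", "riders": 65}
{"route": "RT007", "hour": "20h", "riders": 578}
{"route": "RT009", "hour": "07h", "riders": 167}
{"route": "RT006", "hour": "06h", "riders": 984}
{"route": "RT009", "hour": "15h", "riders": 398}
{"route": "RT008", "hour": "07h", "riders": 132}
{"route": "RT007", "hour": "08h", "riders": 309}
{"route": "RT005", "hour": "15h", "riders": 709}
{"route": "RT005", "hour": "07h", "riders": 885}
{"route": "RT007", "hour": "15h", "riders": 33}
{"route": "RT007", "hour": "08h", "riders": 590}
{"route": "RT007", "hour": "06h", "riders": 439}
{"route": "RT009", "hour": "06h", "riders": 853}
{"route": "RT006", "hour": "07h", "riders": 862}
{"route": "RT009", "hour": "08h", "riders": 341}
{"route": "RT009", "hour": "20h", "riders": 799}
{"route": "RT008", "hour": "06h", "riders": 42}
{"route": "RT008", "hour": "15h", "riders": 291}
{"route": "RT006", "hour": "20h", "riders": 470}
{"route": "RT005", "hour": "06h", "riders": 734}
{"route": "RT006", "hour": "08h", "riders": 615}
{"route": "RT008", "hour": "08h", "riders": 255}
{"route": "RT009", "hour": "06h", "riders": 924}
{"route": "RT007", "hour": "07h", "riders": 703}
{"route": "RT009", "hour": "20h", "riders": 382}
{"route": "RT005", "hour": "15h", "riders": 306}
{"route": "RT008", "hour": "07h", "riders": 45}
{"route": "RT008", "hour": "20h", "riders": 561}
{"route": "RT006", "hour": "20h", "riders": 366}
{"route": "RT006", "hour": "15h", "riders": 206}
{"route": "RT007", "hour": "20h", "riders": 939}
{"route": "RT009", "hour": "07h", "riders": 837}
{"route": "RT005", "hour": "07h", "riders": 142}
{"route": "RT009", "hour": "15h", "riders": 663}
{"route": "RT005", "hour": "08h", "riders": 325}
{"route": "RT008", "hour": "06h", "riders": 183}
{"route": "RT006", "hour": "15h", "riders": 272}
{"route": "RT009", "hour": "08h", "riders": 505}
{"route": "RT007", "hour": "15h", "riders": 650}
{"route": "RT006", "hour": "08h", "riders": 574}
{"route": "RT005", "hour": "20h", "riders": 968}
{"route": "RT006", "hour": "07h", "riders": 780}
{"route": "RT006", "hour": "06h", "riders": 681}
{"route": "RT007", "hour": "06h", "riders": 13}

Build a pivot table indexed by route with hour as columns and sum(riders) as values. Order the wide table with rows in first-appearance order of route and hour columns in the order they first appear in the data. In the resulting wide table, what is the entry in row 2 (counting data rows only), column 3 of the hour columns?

177

With rows in first-appearance order of route, row 2 is route=RT008. hour columns in first-appearance order: 20h, 15h, 07h, 08h, 06h; column 3 is 07h.
Long rows with route=RT008, hour=07h: 132 + 45 = 177.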